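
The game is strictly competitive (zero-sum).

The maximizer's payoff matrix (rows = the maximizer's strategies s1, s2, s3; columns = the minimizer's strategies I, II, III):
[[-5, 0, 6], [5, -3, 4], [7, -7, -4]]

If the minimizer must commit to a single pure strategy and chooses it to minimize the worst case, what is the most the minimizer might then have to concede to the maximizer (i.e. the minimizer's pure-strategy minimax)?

0

The worst case (largest entry) in each column is I: 7, II: 0, III: 6.
The best (smallest) of these is 0.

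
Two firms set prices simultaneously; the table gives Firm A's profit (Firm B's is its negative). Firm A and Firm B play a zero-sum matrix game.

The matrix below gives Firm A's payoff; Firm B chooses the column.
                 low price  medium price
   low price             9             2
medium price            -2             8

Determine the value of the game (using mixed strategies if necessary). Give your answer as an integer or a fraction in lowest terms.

Row minima are 2 and -2, so Firm A's maximin is 2; column maxima are 9 and 8, so Firm B's minimax is 8. These differ, so the equilibrium is in mixed strategies.
Let Firm A play low price with probability p. Firm B is indifferent when 9p − 2(1−p) = 2p + 8(1−p), giving p = 10/17.
Let Firm B play low price with probability q. Firm A is indifferent when 9q + 2(1−q) = −2q + 8(1−q), giving q = 6/17.
The value is 9·(6/17) + (2)·(11/17) = 76/17.

76/17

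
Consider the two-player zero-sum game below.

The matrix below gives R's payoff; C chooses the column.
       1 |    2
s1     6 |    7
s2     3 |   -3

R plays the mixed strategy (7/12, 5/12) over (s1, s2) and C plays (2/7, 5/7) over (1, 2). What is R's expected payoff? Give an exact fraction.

Against (2/7, 5/7), each row's expected payoff is s1: 47/7; s2: -9/7.
Taking the (7/12, 5/12)-weighted average: (7/12)·(47/7) + (5/12)·(-9/7) = 71/21.

71/21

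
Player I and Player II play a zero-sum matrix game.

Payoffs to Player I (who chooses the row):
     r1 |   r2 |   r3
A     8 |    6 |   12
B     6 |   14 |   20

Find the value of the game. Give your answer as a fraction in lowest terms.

Column r3 is strictly dominated by r2 for Player II (it gives Player I more in every row).
The remaining 2×2 game on (A, B) × (r1, r2) has no saddle point. Let Player I play A with probability p; indifference gives 8p + 6(1−p) = 6p + 14(1−p), so p = 4/5.
Similarly Player II's optimal q on r1 is 4/5, and the value is 8·(4/5) + (6)·(1/5) = 38/5.

38/5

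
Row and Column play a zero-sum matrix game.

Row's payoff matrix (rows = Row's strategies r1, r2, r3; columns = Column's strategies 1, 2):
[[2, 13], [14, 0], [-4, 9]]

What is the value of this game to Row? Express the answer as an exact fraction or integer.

182/25

Row r3 is strictly dominated by row r1, so Row never plays it.
The remaining 2×2 game on (r1, r2) × (1, 2) has no saddle point. Let Row play r1 with probability p; indifference gives 2p + 14(1−p) = 13p, so p = 14/25.
Similarly Column's optimal q on 1 is 13/25, and the value is 2·(13/25) + (13)·(12/25) = 182/25.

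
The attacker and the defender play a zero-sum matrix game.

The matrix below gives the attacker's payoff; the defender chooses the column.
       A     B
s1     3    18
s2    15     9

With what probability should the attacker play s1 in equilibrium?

2/7

Row minima are 3 and 9, so the attacker's maximin is 9; column maxima are 15 and 18, so the defender's minimax is 15. These differ, so the equilibrium is in mixed strategies.
Let the attacker play s1 with probability p. The defender is indifferent when 3p + 15(1−p) = 18p + 9(1−p), giving p = 2/7.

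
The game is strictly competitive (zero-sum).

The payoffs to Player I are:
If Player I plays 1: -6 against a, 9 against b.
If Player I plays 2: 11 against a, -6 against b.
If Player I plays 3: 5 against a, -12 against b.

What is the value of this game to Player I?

Row 3 is strictly dominated by row 2, so Player I never plays it.
The remaining 2×2 game on (1, 2) × (a, b) has no saddle point. Let Player I play 1 with probability p; indifference gives −6p + 11(1−p) = 9p − 6(1−p), so p = 17/32.
Similarly Player II's optimal q on a is 15/32, and the value is -6·(15/32) + (9)·(17/32) = 63/32.

63/32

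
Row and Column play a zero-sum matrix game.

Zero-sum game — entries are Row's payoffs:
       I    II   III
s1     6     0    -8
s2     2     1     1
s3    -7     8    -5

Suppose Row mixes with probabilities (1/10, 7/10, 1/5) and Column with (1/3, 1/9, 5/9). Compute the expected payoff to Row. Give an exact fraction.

Against (1/3, 1/9, 5/9), each row's expected payoff is s1: -22/9; s2: 4/3; s3: -38/9.
Taking the (1/10, 7/10, 1/5)-weighted average: (1/10)·(-22/9) + (7/10)·(4/3) + (1/5)·(-38/9) = -7/45.

-7/45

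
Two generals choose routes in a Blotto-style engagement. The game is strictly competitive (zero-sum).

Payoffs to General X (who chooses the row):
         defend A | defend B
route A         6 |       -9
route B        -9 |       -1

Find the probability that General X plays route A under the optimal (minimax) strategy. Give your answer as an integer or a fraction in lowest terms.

8/23

Row minima are -9 and -9, so General X's maximin is -9; column maxima are 6 and -1, so General Y's minimax is -1. These differ, so the equilibrium is in mixed strategies.
Let General X play route A with probability p. General Y is indifferent when 6p − 9(1−p) = −9p − (1−p), giving p = 8/23.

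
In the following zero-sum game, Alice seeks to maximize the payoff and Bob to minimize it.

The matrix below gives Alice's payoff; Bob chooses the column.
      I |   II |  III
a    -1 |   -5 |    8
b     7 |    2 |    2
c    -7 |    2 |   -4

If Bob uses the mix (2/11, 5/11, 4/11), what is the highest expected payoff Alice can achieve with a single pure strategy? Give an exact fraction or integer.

32/11

a: (-1)·(2/11) + (-5)·(5/11) + (8)·(4/11) = 5/11.
b: (7)·(2/11) + (2)·(5/11) + (2)·(4/11) = 32/11.
c: (-7)·(2/11) + (2)·(5/11) + (-4)·(4/11) = -20/11.
The best pure response is b with expected payoff 32/11.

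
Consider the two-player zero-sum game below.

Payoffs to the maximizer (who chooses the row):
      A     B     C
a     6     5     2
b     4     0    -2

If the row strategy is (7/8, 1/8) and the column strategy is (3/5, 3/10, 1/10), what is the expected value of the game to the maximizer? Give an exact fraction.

Against (3/5, 3/10, 1/10), each row's expected payoff is a: 53/10; b: 11/5.
Taking the (7/8, 1/8)-weighted average: (7/8)·(53/10) + (1/8)·(11/5) = 393/80.

393/80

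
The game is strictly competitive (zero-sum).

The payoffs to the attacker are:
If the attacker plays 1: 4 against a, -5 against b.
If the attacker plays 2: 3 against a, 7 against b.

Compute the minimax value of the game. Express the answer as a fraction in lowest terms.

43/13

Row minima are -5 and 3, so the attacker's maximin is 3; column maxima are 4 and 7, so the defender's minimax is 4. These differ, so the equilibrium is in mixed strategies.
Let the attacker play 1 with probability p. The defender is indifferent when 4p + 3(1−p) = −5p + 7(1−p), giving p = 4/13.
Let the defender play a with probability q. The attacker is indifferent when 4q − 5(1−q) = 3q + 7(1−q), giving q = 12/13.
The value is 4·(12/13) + (-5)·(1/13) = 43/13.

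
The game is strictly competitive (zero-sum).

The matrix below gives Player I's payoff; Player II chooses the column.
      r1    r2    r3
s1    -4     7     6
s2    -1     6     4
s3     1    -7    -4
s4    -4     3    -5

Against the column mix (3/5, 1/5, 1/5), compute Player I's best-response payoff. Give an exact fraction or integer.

7/5

s1: (-4)·(3/5) + (7)·(1/5) + (6)·(1/5) = 1/5.
s2: (-1)·(3/5) + (6)·(1/5) + (4)·(1/5) = 7/5.
s3: (1)·(3/5) + (-7)·(1/5) + (-4)·(1/5) = -8/5.
s4: (-4)·(3/5) + (3)·(1/5) + (-5)·(1/5) = -14/5.
The best pure response is s2 with expected payoff 7/5.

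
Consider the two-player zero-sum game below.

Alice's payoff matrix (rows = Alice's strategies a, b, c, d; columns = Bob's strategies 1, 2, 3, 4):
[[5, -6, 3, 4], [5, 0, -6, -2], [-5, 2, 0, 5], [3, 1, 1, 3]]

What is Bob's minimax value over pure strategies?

2

The worst case (largest entry) in each column is 1: 5, 2: 2, 3: 3, 4: 5.
The best (smallest) of these is 2.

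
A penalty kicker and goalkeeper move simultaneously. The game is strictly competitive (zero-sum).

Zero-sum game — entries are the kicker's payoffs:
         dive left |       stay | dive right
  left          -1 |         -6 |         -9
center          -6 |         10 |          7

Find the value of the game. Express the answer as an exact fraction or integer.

-61/21

Column stay is strictly dominated by dive right for the goalkeeper (it gives the kicker more in every row).
The remaining 2×2 game on (left, center) × (dive left, dive right) has no saddle point. Let the kicker play left with probability p; indifference gives −p − 6(1−p) = −9p + 7(1−p), so p = 13/21.
Similarly the goalkeeper's optimal q on dive left is 16/21, and the value is -1·(16/21) + (-9)·(5/21) = -61/21.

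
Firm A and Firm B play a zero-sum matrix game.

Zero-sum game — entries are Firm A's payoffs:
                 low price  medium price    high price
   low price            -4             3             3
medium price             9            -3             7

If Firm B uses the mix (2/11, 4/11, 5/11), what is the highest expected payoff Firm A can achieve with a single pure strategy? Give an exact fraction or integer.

low price: (-4)·(2/11) + (3)·(4/11) + (3)·(5/11) = 19/11.
medium price: (9)·(2/11) + (-3)·(4/11) + (7)·(5/11) = 41/11.
The best pure response is medium price with expected payoff 41/11.

41/11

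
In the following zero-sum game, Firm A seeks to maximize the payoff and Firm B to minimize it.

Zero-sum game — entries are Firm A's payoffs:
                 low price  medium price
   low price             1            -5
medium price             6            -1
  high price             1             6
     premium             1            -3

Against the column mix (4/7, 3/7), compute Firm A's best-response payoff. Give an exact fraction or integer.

low price: (1)·(4/7) + (-5)·(3/7) = -11/7.
medium price: (6)·(4/7) + (-1)·(3/7) = 3.
high price: (1)·(4/7) + (6)·(3/7) = 22/7.
premium: (1)·(4/7) + (-3)·(3/7) = -5/7.
The best pure response is high price with expected payoff 22/7.

22/7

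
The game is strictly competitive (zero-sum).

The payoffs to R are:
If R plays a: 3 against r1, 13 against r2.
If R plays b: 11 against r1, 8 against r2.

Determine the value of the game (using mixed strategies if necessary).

119/13

Row minima are 3 and 8, so R's maximin is 8; column maxima are 11 and 13, so C's minimax is 11. These differ, so the equilibrium is in mixed strategies.
Let R play a with probability p. C is indifferent when 3p + 11(1−p) = 13p + 8(1−p), giving p = 3/13.
Let C play r1 with probability q. R is indifferent when 3q + 13(1−q) = 11q + 8(1−q), giving q = 5/13.
The value is 3·(5/13) + (13)·(8/13) = 119/13.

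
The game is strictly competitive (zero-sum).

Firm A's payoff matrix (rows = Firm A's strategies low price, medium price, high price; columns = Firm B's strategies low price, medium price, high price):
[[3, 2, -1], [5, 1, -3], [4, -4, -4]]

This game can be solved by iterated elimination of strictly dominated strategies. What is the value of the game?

Column low price is strictly dominated by medium price for Firm B (2<3, 1<5, -4<4); eliminate low price.
Row medium price is strictly dominated by row low price (2>1, -1>-3); eliminate medium price.
Row high price is strictly dominated by row low price (2>-4, -1>-4); eliminate high price.
Column medium price is strictly dominated by high price for Firm B (-1<2); eliminate medium price.
Only (low price, high price) remains, with payoff -1.

-1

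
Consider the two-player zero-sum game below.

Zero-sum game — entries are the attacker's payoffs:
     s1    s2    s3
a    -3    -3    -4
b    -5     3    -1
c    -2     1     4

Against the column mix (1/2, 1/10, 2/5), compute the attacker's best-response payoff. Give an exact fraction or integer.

a: (-3)·(1/2) + (-3)·(1/10) + (-4)·(2/5) = -17/5.
b: (-5)·(1/2) + (3)·(1/10) + (-1)·(2/5) = -13/5.
c: (-2)·(1/2) + (1)·(1/10) + (4)·(2/5) = 7/10.
The best pure response is c with expected payoff 7/10.

7/10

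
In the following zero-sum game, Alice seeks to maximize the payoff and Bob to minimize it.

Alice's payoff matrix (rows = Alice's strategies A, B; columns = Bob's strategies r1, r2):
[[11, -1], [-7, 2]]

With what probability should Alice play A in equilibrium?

Row minima are -1 and -7, so Alice's maximin is -1; column maxima are 11 and 2, so Bob's minimax is 2. These differ, so the equilibrium is in mixed strategies.
Let Alice play A with probability p. Bob is indifferent when 11p − 7(1−p) = −p + 2(1−p), giving p = 3/7.

3/7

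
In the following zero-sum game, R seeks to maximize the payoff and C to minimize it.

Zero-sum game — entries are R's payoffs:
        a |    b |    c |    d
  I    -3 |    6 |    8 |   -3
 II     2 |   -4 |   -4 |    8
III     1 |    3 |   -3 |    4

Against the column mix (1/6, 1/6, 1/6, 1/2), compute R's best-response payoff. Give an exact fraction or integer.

3

I: (-3)·(1/6) + (6)·(1/6) + (8)·(1/6) + (-3)·(1/2) = 1/3.
II: (2)·(1/6) + (-4)·(1/6) + (-4)·(1/6) + (8)·(1/2) = 3.
III: (1)·(1/6) + (3)·(1/6) + (-3)·(1/6) + (4)·(1/2) = 13/6.
The best pure response is II with expected payoff 3.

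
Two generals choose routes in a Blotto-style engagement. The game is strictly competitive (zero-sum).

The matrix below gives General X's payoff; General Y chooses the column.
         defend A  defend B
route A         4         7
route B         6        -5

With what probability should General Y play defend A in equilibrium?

Row minima are 4 and -5, so General X's maximin is 4; column maxima are 6 and 7, so General Y's minimax is 6. These differ, so the equilibrium is in mixed strategies.
Let General Y play defend A with probability q. General X is indifferent when 4q + 7(1−q) = 6q − 5(1−q), giving q = 6/7.

6/7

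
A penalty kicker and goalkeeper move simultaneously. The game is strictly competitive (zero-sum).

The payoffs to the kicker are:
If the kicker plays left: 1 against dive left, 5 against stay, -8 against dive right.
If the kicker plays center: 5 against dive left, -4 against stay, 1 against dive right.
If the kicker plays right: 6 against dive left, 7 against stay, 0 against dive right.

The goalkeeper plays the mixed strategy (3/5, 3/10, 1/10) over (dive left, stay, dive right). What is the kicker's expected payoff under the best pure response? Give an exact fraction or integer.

left: (1)·(3/5) + (5)·(3/10) + (-8)·(1/10) = 13/10.
center: (5)·(3/5) + (-4)·(3/10) + (1)·(1/10) = 19/10.
right: (6)·(3/5) + (7)·(3/10) + (0)·(1/10) = 57/10.
The best pure response is right with expected payoff 57/10.

57/10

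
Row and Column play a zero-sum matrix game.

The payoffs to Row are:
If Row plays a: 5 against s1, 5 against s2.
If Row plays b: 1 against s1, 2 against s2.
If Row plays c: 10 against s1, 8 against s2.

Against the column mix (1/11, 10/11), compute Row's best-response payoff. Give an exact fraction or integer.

90/11

a: (5)·(1/11) + (5)·(10/11) = 5.
b: (1)·(1/11) + (2)·(10/11) = 21/11.
c: (10)·(1/11) + (8)·(10/11) = 90/11.
The best pure response is c with expected payoff 90/11.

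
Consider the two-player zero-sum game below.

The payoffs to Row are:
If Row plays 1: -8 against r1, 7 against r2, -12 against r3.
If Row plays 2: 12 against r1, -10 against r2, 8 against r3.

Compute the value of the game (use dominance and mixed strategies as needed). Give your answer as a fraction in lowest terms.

Column r1 is strictly dominated by r3 for Column (it gives Row more in every row).
The remaining 2×2 game on (1, 2) × (r2, r3) has no saddle point. Let Row play 1 with probability p; indifference gives 7p − 10(1−p) = −12p + 8(1−p), so p = 18/37.
Similarly Column's optimal q on r2 is 20/37, and the value is 7·(20/37) + (-12)·(17/37) = -64/37.

-64/37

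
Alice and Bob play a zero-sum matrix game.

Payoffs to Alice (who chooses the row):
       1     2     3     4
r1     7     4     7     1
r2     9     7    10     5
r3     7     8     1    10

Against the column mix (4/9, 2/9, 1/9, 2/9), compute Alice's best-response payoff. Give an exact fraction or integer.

70/9

r1: (7)·(4/9) + (4)·(2/9) + (7)·(1/9) + (1)·(2/9) = 5.
r2: (9)·(4/9) + (7)·(2/9) + (10)·(1/9) + (5)·(2/9) = 70/9.
r3: (7)·(4/9) + (8)·(2/9) + (1)·(1/9) + (10)·(2/9) = 65/9.
The best pure response is r2 with expected payoff 70/9.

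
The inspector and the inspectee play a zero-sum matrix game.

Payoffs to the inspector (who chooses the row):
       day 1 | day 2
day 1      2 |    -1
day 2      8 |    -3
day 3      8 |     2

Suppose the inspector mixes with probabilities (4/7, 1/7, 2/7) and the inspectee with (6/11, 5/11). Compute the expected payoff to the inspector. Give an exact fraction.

177/77

Against (6/11, 5/11), each row's expected payoff is day 1: 7/11; day 2: 3; day 3: 58/11.
Taking the (4/7, 1/7, 2/7)-weighted average: (4/7)·(7/11) + (1/7)·(3) + (2/7)·(58/11) = 177/77.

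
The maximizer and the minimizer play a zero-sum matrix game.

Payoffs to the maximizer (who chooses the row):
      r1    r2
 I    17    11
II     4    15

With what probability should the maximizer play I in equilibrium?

11/17

Row minima are 11 and 4, so the maximizer's maximin is 11; column maxima are 17 and 15, so the minimizer's minimax is 15. These differ, so the equilibrium is in mixed strategies.
Let the maximizer play I with probability p. The minimizer is indifferent when 17p + 4(1−p) = 11p + 15(1−p), giving p = 11/17.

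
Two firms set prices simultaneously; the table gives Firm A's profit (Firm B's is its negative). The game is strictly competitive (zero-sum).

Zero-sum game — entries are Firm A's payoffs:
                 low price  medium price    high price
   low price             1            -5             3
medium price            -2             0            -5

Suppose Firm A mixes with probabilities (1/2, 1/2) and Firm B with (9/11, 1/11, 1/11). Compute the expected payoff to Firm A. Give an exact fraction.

Against (9/11, 1/11, 1/11), each row's expected payoff is low price: 7/11; medium price: -23/11.
Taking the (1/2, 1/2)-weighted average: (1/2)·(7/11) + (1/2)·(-23/11) = -8/11.

-8/11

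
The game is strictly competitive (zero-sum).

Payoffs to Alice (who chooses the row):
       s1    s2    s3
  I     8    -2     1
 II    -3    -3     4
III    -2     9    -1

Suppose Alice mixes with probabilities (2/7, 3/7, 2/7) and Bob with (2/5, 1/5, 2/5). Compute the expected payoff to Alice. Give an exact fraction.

1

Against (2/5, 1/5, 2/5), each row's expected payoff is I: 16/5; II: -1/5; III: 3/5.
Taking the (2/7, 3/7, 2/7)-weighted average: (2/7)·(16/5) + (3/7)·(-1/5) + (2/7)·(3/5) = 1.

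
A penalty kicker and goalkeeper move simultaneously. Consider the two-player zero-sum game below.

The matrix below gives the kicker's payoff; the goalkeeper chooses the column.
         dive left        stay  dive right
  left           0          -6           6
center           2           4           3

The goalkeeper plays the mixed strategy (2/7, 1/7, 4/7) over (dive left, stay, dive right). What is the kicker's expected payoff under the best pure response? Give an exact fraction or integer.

left: (0)·(2/7) + (-6)·(1/7) + (6)·(4/7) = 18/7.
center: (2)·(2/7) + (4)·(1/7) + (3)·(4/7) = 20/7.
The best pure response is center with expected payoff 20/7.

20/7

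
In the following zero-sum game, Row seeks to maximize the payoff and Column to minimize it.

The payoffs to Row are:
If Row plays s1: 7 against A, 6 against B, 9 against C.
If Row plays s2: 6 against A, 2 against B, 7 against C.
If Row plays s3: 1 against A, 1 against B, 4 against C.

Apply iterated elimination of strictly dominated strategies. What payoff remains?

6

Column C is strictly dominated by A for Column (7<9, 6<7, 1<4); eliminate C.
Row s2 is strictly dominated by row s1 (7>6, 6>2); eliminate s2.
Row s3 is strictly dominated by row s1 (7>1, 6>1); eliminate s3.
Column A is strictly dominated by B for Column (6<7); eliminate A.
Only (s1, B) remains, with payoff 6.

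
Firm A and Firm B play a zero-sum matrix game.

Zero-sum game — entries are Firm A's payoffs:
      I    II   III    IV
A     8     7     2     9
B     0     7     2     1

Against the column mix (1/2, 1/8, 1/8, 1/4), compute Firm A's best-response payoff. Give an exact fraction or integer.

A: (8)·(1/2) + (7)·(1/8) + (2)·(1/8) + (9)·(1/4) = 59/8.
B: (0)·(1/2) + (7)·(1/8) + (2)·(1/8) + (1)·(1/4) = 11/8.
The best pure response is A with expected payoff 59/8.

59/8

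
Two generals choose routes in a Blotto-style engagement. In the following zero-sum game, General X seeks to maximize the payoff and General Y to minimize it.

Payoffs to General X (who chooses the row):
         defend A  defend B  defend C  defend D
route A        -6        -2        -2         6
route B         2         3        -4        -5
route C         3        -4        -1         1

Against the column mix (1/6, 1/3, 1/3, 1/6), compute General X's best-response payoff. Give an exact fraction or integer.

route A: (-6)·(1/6) + (-2)·(1/3) + (-2)·(1/3) + (6)·(1/6) = -4/3.
route B: (2)·(1/6) + (3)·(1/3) + (-4)·(1/3) + (-5)·(1/6) = -5/6.
route C: (3)·(1/6) + (-4)·(1/3) + (-1)·(1/3) + (1)·(1/6) = -1.
The best pure response is route B with expected payoff -5/6.

-5/6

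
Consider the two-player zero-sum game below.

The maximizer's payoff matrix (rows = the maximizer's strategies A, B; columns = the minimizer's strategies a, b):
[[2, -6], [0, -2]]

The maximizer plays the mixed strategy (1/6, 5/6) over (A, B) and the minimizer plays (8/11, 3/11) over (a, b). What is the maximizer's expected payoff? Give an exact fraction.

-16/33

Against (8/11, 3/11), each row's expected payoff is A: -2/11; B: -6/11.
Taking the (1/6, 5/6)-weighted average: (1/6)·(-2/11) + (5/6)·(-6/11) = -16/33.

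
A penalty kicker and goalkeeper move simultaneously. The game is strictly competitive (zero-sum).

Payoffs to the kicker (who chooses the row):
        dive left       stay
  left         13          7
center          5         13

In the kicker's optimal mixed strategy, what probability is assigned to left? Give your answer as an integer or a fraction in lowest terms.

4/7

Row minima are 7 and 5, so the kicker's maximin is 7; column maxima are 13 and 13, so the goalkeeper's minimax is 13. These differ, so the equilibrium is in mixed strategies.
Let the kicker play left with probability p. The goalkeeper is indifferent when 13p + 5(1−p) = 7p + 13(1−p), giving p = 4/7.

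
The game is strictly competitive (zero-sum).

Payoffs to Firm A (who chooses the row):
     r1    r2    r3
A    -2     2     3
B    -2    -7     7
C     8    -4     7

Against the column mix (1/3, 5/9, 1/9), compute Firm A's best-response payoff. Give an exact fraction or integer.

11/9

A: (-2)·(1/3) + (2)·(5/9) + (3)·(1/9) = 7/9.
B: (-2)·(1/3) + (-7)·(5/9) + (7)·(1/9) = -34/9.
C: (8)·(1/3) + (-4)·(5/9) + (7)·(1/9) = 11/9.
The best pure response is C with expected payoff 11/9.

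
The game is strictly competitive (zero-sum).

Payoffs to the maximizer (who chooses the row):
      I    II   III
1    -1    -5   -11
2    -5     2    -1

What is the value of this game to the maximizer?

-27/7

Column II is strictly dominated by III for the minimizer (it gives the maximizer more in every row).
The remaining 2×2 game on (1, 2) × (I, III) has no saddle point. Let the maximizer play 1 with probability p; indifference gives −p − 5(1−p) = −11p − (1−p), so p = 2/7.
Similarly the minimizer's optimal q on I is 5/7, and the value is -1·(5/7) + (-11)·(2/7) = -27/7.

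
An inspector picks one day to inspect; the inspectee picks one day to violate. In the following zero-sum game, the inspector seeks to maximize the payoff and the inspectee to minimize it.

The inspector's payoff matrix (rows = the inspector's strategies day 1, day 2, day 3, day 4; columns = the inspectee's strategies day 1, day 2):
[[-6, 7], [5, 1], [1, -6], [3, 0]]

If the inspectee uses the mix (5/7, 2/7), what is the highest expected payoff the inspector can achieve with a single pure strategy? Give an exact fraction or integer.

27/7

day 1: (-6)·(5/7) + (7)·(2/7) = -16/7.
day 2: (5)·(5/7) + (1)·(2/7) = 27/7.
day 3: (1)·(5/7) + (-6)·(2/7) = -1.
day 4: (3)·(5/7) + (0)·(2/7) = 15/7.
The best pure response is day 2 with expected payoff 27/7.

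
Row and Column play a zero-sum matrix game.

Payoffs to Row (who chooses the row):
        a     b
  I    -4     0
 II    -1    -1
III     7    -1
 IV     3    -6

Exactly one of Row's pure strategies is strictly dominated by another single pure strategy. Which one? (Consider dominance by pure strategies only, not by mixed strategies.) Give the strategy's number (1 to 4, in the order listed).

4

Compare IV with III: 7 > 3, -1 > -6.
So III strictly dominates IV for Row; IV is strictly dominated.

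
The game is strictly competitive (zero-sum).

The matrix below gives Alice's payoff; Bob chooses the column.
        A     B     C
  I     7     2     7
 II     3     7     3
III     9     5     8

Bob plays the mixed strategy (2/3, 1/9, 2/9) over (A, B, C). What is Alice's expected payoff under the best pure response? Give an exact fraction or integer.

I: (7)·(2/3) + (2)·(1/9) + (7)·(2/9) = 58/9.
II: (3)·(2/3) + (7)·(1/9) + (3)·(2/9) = 31/9.
III: (9)·(2/3) + (5)·(1/9) + (8)·(2/9) = 25/3.
The best pure response is III with expected payoff 25/3.

25/3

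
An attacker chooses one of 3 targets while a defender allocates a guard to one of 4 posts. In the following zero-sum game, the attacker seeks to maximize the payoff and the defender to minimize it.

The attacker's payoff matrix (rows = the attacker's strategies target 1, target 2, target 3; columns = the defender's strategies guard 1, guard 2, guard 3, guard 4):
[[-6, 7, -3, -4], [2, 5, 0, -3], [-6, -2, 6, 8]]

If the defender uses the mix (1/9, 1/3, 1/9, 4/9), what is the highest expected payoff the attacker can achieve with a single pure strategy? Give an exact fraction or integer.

26/9

target 1: (-6)·(1/9) + (7)·(1/3) + (-3)·(1/9) + (-4)·(4/9) = -4/9.
target 2: (2)·(1/9) + (5)·(1/3) + (0)·(1/9) + (-3)·(4/9) = 5/9.
target 3: (-6)·(1/9) + (-2)·(1/3) + (6)·(1/9) + (8)·(4/9) = 26/9.
The best pure response is target 3 with expected payoff 26/9.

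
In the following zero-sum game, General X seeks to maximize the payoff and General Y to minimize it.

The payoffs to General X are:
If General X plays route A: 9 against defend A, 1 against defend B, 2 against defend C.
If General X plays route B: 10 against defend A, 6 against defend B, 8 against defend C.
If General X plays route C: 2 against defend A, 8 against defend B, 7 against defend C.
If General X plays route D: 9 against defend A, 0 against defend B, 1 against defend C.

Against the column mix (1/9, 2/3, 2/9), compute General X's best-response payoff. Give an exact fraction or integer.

64/9

route A: (9)·(1/9) + (1)·(2/3) + (2)·(2/9) = 19/9.
route B: (10)·(1/9) + (6)·(2/3) + (8)·(2/9) = 62/9.
route C: (2)·(1/9) + (8)·(2/3) + (7)·(2/9) = 64/9.
route D: (9)·(1/9) + (0)·(2/3) + (1)·(2/9) = 11/9.
The best pure response is route C with expected payoff 64/9.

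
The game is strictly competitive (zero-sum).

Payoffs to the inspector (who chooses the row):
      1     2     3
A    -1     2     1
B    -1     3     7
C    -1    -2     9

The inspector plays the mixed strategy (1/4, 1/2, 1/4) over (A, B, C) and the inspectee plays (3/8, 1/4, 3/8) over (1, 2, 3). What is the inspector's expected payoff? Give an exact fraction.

9/4

Against (3/8, 1/4, 3/8), each row's expected payoff is A: 1/2; B: 3; C: 5/2.
Taking the (1/4, 1/2, 1/4)-weighted average: (1/4)·(1/2) + (1/2)·(3) + (1/4)·(5/2) = 9/4.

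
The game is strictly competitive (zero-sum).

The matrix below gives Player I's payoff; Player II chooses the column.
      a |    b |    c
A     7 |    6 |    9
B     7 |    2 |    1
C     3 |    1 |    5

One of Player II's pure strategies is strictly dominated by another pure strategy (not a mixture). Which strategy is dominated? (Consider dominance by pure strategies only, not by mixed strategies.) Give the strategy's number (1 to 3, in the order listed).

1

Player II prefers columns that give Player I less. Compare a with b: 6 < 7, 2 < 7, 1 < 3.
So b strictly dominates a for Player II; a is strictly dominated.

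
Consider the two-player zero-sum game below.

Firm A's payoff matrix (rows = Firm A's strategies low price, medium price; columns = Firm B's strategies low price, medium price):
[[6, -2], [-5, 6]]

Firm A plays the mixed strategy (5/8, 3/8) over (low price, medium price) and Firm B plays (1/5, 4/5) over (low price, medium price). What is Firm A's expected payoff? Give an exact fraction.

47/40

Against (1/5, 4/5), each row's expected payoff is low price: -2/5; medium price: 19/5.
Taking the (5/8, 3/8)-weighted average: (5/8)·(-2/5) + (3/8)·(19/5) = 47/40.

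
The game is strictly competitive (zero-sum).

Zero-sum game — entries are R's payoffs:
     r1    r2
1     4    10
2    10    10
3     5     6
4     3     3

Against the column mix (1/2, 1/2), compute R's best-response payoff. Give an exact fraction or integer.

10

1: (4)·(1/2) + (10)·(1/2) = 7.
2: (10)·(1/2) + (10)·(1/2) = 10.
3: (5)·(1/2) + (6)·(1/2) = 11/2.
4: (3)·(1/2) + (3)·(1/2) = 3.
The best pure response is 2 with expected payoff 10.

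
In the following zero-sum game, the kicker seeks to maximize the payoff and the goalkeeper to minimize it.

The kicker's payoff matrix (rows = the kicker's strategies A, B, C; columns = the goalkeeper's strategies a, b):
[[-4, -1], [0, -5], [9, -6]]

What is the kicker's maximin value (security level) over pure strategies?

The worst-case payoff for each row is A: -4, B: -5, C: -6.
The best of these is -4.

-4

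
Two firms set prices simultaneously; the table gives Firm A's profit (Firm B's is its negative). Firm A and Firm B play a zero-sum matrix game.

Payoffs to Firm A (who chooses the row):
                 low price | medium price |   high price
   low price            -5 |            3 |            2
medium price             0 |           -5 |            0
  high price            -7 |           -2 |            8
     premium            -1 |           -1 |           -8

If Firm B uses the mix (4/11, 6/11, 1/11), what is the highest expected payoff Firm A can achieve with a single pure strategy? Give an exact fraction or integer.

low price: (-5)·(4/11) + (3)·(6/11) + (2)·(1/11) = 0.
medium price: (0)·(4/11) + (-5)·(6/11) + (0)·(1/11) = -30/11.
high price: (-7)·(4/11) + (-2)·(6/11) + (8)·(1/11) = -32/11.
premium: (-1)·(4/11) + (-1)·(6/11) + (-8)·(1/11) = -18/11.
The best pure response is low price with expected payoff 0.

0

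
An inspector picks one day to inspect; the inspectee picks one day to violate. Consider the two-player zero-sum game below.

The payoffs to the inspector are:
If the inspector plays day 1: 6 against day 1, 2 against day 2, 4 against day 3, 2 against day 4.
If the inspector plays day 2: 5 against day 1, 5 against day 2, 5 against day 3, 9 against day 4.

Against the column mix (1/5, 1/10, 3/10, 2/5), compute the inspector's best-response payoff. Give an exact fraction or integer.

day 1: (6)·(1/5) + (2)·(1/10) + (4)·(3/10) + (2)·(2/5) = 17/5.
day 2: (5)·(1/5) + (5)·(1/10) + (5)·(3/10) + (9)·(2/5) = 33/5.
The best pure response is day 2 with expected payoff 33/5.

33/5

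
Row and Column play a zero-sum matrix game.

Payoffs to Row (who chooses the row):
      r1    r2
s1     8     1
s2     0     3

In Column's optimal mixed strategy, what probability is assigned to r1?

1/5

Row minima are 1 and 0, so Row's maximin is 1; column maxima are 8 and 3, so Column's minimax is 3. These differ, so the equilibrium is in mixed strategies.
Let Column play r1 with probability q. Row is indifferent when 8q + (1−q) = 3(1−q), giving q = 1/5.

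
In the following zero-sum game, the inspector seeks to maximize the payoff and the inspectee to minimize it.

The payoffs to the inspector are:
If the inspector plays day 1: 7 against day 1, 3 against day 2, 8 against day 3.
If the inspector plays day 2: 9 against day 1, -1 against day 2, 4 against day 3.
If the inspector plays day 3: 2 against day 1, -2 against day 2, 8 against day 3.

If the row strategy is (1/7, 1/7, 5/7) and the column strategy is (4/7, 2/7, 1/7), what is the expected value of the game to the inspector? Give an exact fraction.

20/7

Against (4/7, 2/7, 1/7), each row's expected payoff is day 1: 6; day 2: 38/7; day 3: 12/7.
Taking the (1/7, 1/7, 5/7)-weighted average: (1/7)·(6) + (1/7)·(38/7) + (5/7)·(12/7) = 20/7.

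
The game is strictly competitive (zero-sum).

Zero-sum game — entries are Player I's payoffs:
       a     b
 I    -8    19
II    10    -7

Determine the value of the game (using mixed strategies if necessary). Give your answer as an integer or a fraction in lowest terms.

67/22

Row minima are -8 and -7, so Player I's maximin is -7; column maxima are 10 and 19, so Player II's minimax is 10. These differ, so the equilibrium is in mixed strategies.
Let Player I play I with probability p. Player II is indifferent when −8p + 10(1−p) = 19p − 7(1−p), giving p = 17/44.
Let Player II play a with probability q. Player I is indifferent when −8q + 19(1−q) = 10q − 7(1−q), giving q = 13/22.
The value is -8·(13/22) + (19)·(9/22) = 67/22.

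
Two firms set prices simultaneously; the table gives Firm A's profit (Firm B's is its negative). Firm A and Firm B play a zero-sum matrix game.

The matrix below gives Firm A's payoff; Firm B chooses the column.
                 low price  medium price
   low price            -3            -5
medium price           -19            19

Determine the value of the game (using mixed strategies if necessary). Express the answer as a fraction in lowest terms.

-19/5

Row minima are -5 and -19, so Firm A's maximin is -5; column maxima are -3 and 19, so Firm B's minimax is -3. These differ, so the equilibrium is in mixed strategies.
Let Firm A play low price with probability p. Firm B is indifferent when −3p − 19(1−p) = −5p + 19(1−p), giving p = 19/20.
Let Firm B play low price with probability q. Firm A is indifferent when −3q − 5(1−q) = −19q + 19(1−q), giving q = 3/5.
The value is -3·(3/5) + (-5)·(2/5) = -19/5.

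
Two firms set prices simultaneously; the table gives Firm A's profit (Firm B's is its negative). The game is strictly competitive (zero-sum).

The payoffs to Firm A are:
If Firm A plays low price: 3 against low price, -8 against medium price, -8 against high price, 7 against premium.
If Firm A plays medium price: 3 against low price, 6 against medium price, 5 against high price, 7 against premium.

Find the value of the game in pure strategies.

Row minima: -8, 3 → Firm A's maximin is 3.
Column maxima: 3, 6, 5, 7 → Firm B's minimax is 3.
They coincide at (medium price, low price), so the value is 3.

3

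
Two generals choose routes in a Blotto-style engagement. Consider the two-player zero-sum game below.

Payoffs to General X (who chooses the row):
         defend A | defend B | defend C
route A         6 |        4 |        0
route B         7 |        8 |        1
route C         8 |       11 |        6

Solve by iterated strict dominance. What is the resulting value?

Row route A is strictly dominated by row route B (7>6, 8>4, 1>0); eliminate route A.
Row route B is strictly dominated by row route C (8>7, 11>8, 6>1); eliminate route B.
Column defend A is strictly dominated by defend C for General Y (6<8); eliminate defend A.
Column defend B is strictly dominated by defend C for General Y (6<11); eliminate defend B.
Only (route C, defend C) remains, with payoff 6.

6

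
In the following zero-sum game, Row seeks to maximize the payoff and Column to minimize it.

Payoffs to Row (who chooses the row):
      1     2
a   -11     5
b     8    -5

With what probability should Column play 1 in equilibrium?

Row minima are -11 and -5, so Row's maximin is -5; column maxima are 8 and 5, so Column's minimax is 5. These differ, so the equilibrium is in mixed strategies.
Let Column play 1 with probability q. Row is indifferent when −11q + 5(1−q) = 8q − 5(1−q), giving q = 10/29.

10/29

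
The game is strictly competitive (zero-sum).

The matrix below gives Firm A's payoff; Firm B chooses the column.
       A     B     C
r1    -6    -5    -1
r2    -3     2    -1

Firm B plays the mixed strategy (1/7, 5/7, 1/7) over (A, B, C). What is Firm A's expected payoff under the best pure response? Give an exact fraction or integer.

r1: (-6)·(1/7) + (-5)·(5/7) + (-1)·(1/7) = -32/7.
r2: (-3)·(1/7) + (2)·(5/7) + (-1)·(1/7) = 6/7.
The best pure response is r2 with expected payoff 6/7.

6/7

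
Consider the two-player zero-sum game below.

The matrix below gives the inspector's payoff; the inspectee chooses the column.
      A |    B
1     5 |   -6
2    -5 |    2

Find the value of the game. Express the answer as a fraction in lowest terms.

-10/9

Row minima are -6 and -5, so the inspector's maximin is -5; column maxima are 5 and 2, so the inspectee's minimax is 2. These differ, so the equilibrium is in mixed strategies.
Let the inspector play 1 with probability p. The inspectee is indifferent when 5p − 5(1−p) = −6p + 2(1−p), giving p = 7/18.
Let the inspectee play A with probability q. The inspector is indifferent when 5q − 6(1−q) = −5q + 2(1−q), giving q = 4/9.
The value is 5·(4/9) + (-6)·(5/9) = -10/9.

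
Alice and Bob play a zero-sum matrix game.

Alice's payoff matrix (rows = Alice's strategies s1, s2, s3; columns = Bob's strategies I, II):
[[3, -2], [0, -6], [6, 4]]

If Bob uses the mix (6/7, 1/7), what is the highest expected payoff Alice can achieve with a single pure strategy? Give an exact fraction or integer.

s1: (3)·(6/7) + (-2)·(1/7) = 16/7.
s2: (0)·(6/7) + (-6)·(1/7) = -6/7.
s3: (6)·(6/7) + (4)·(1/7) = 40/7.
The best pure response is s3 with expected payoff 40/7.

40/7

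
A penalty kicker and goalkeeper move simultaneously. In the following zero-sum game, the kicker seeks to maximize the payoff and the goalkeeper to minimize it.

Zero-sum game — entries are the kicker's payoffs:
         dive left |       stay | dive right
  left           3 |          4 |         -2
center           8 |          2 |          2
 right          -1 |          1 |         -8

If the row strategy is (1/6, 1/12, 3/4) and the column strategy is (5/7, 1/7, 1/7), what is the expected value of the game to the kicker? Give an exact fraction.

Against (5/7, 1/7, 1/7), each row's expected payoff is left: 17/7; center: 44/7; right: -12/7.
Taking the (1/6, 1/12, 3/4)-weighted average: (1/6)·(17/7) + (1/12)·(44/7) + (3/4)·(-12/7) = -5/14.

-5/14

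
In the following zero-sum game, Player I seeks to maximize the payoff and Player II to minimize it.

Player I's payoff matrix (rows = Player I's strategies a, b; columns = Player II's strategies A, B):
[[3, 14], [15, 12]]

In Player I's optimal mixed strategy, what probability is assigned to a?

Row minima are 3 and 12, so Player I's maximin is 12; column maxima are 15 and 14, so Player II's minimax is 14. These differ, so the equilibrium is in mixed strategies.
Let Player I play a with probability p. Player II is indifferent when 3p + 15(1−p) = 14p + 12(1−p), giving p = 3/14.

3/14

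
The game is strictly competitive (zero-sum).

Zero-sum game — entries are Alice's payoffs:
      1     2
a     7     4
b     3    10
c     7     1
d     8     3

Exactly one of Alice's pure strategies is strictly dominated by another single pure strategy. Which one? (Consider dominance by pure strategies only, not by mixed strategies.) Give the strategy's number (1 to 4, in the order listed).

3

Compare c with d: 8 > 7, 3 > 1.
So d strictly dominates c for Alice; c is strictly dominated.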